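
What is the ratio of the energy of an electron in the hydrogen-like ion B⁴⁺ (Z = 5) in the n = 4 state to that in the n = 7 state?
3.062500

Using E_n = -13.6057 Z² / n² eV with Z = 5:

E_4 = -13.6057 × 5² / 4² = -340.1425 / 16 = -21.258906250000 eV
E_7 = -13.6057 × 5² / 7² = -340.1425 / 49 = -6.941683673469 eV

The ratio is:
E_4/E_7 = (-21.258906250000) / (-6.941683673469)
E_4/E_7 = (-340.1425/16) / (-340.1425/49)
E_4/E_7 = 49/16
E_4/E_7 = 3.062500
(Note: the Z² factors cancel in the ratio.)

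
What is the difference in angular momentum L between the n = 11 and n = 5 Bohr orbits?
6.33e-34 J·s (or 6ℏ)

In the Bohr model, L_n = nℏ where ℏ = 1.0546e-34 J·s.

L_11 = 11ℏ = 1.1601e-33 J·s
L_5 = 5ℏ = 5.2730e-34 J·s

ΔL = L_11 - L_5 = (11 - 5)ℏ = 6ℏ
ΔL = 6 × 1.0546e-34 J·s = 6.33e-34 J·s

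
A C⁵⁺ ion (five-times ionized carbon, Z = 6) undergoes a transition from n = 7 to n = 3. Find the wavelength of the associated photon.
27.907495 nm

First, find the transition energy using E_n = -13.6057 Z² / n² eV:
E_7 = -13.6057 × 6² / 7² = -9.99602449 eV
E_3 = -13.6057 × 6² / 3² = -54.42280000 eV

Photon energy: |ΔE| = |E_3 - E_7| = 44.42677551 eV

Convert to wavelength using E = hc/λ with hc = 1239.84 eV·nm:
λ = hc/E = 1239.84 eV·nm / 44.42677551 eV
λ = 27.907495 nm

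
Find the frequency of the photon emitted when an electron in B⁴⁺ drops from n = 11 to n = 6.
1.605e+15 Hz

First, find the transition energy:
E_11 = -13.6057 × 5² / 11² = -2.81109504 eV
E_6 = -13.6057 × 5² / 6² = -9.44840278 eV
|ΔE| = |E_6 - E_11| = 6.63730774 eV

Convert to Joules: E = 6.63730774 eV × (1.602177 × 10⁻¹⁹ J/eV) = 1.06341e-18 J

Using E = hf:
f = E/h = 1.06341e-18 J / (6.62607 × 10⁻³⁴ J·s)
f = 1.605e+15 Hz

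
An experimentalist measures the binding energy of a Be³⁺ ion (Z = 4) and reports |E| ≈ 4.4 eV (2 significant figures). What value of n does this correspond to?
n = 7

The exact energy levels follow E_n = -13.6057 Z² / n² eV with Z = 4.

The measured value (-4.4 eV) is reported to only 2 significant figures, so we must test candidate n values and see which one matches to that precision.

Candidate energies:
  n = 5:  E = -13.6057 × 4² / 5² = -8.70765 eV
  n = 6:  E = -13.6057 × 4² / 6² = -6.04698 eV
  n = 7:  E = -13.6057 × 4² / 7² = -4.44268 eV  ← matches
  n = 8:  E = -13.6057 × 4² / 8² = -3.40143 eV
  n = 9:  E = -13.6057 × 4² / 9² = -2.68755 eV

Checking against the measurement of -4.4 eV (2 sig figs), only n = 7 agrees:
E_7 = -4.44268 eV, which rounds to -4.4 eV ✓

Therefore n = 7.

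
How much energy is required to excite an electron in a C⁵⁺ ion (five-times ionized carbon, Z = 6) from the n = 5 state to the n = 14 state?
17.09320 eV

The energy levels of a hydrogen-like atom are E_n = -13.6057 Z² eV / n².

Energy at n = 5: E_5 = -13.6057 × 6² / 5² = -19.59220800 eV
Energy at n = 14: E_14 = -13.6057 × 6² / 14² = -2.49900612 eV

The excitation energy is the difference:
ΔE = E_14 - E_5
ΔE = -2.49900612 - (-19.59220800)
ΔE = 17.09320 eV

Since this is positive, energy must be absorbed (photon absorption).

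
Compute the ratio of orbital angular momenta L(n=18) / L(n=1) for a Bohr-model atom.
18.0000

In the Bohr model, L_n = nℏ, so the ratio is purely the ratio of quantum numbers:

L_18/L_1 = 18ℏ / 1ℏ = 18/1 = 18.0000

The angular momentum scales linearly with n.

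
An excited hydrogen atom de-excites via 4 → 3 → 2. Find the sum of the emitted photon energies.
2.551 eV

The energy levels of hydrogen are E_n = -13.6057 / n² eV.

First transition (4 → 3):
ΔE₁ = |E_3 - E_4|
ΔE₁ = |-1.511744444 - (-0.850356250)| = 0.661388 eV

Second transition (3 → 2):
ΔE₂ = |E_2 - E_3|
ΔE₂ = |-3.401425000 - (-1.511744444)| = 1.889681 eV

Total energy released:
E_total = ΔE₁ + ΔE₂ = 0.661388 + 1.889681 = 2.551 eV

Note: This equals the direct transition 4 → 2: 2.551 eV ✓
Energy is conserved regardless of the path taken.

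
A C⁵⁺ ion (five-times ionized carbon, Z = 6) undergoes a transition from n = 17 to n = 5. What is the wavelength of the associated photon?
69.274943 nm

First, find the transition energy using E_n = -13.6057 Z² / n² eV:
E_17 = -13.6057 × 6² / 17² = -1.69482768 eV
E_5 = -13.6057 × 6² / 5² = -19.59220800 eV

Photon energy: |ΔE| = |E_5 - E_17| = 17.89738032 eV

Convert to wavelength using E = hc/λ with hc = 1239.84 eV·nm:
λ = hc/E = 1239.84 eV·nm / 17.89738032 eV
λ = 69.274943 nm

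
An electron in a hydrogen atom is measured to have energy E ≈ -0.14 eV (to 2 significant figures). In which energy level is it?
n = 10

The exact energy levels follow E_n = -13.6057 eV / n².

The measured value (-0.14 eV) is reported to only 2 significant figures, so we must test candidate n values and see which one matches to that precision.

Candidate energies:
  n = 8:  E = -13.6057/8² = -0.21259 eV
  n = 9:  E = -13.6057/9² = -0.16797 eV
  n = 10:  E = -13.6057/10² = -0.13606 eV  ← matches
  n = 11:  E = -13.6057/11² = -0.11244 eV
  n = 12:  E = -13.6057/12² = -0.09448 eV

Checking against the measurement of -0.14 eV (2 sig figs), only n = 10 agrees:
E_10 = -0.13606 eV, which rounds to -0.14 eV ✓

Therefore n = 10.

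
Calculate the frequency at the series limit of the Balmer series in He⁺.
3.29e+15 Hz

The series limit corresponds to the transition from n = ∞ to n = 2.
This is the highest energy (shortest wavelength) transition in the Balmer series.

E_∞ = 0 eV
E_2 = -13.6057 × 2² / 2² = -13.6057000 eV

Energy at series limit:
ΔE = E_∞ - E_2 = 0 - (-13.6057000) = 13.6057000 eV
E = 13.6057000 eV × (1.602177 × 10⁻¹⁹ J/eV) = 2.1799e-18 J
f = E/h = 2.1799e-18 J / (6.62607 × 10⁻³⁴ J·s) = 3.29e+15 Hz

This energy equals the ionization energy from the n = 2 state of He⁺.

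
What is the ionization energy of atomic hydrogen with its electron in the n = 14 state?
0.06942 eV

The ionization energy is the energy needed to remove the electron completely (n → ∞).

For hydrogen, E_n = -13.6057 eV / n².

At n = 14: E_14 = -13.6057 / 14² = -0.06941684 eV
At n = ∞: E_∞ = 0 eV

Ionization energy = E_∞ - E_14 = 0 - (-0.06941684) = 0.06941684 eV
Ionization energy ≈ 0.06942 eV

This is also called the binding energy of the electron in state n = 14.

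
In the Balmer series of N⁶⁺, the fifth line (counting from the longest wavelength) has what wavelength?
8.1001 nm

The lines of a series are numbered from the longest wavelength (smallest ΔE) outward; the fifth line is the transition from n = n_f + 5 to n_f.
The Balmer series has all transitions ending at n_f = 2.

For N⁶⁺ (Z = 7), the fifth line (ε-line) is the jump from n = 7 to n = 2:
E_7 = -13.6057 × 7² / 7² = -13.605700 eV
E_2 = -13.6057 × 7² / 2² = -166.669825 eV
ΔE = E_7 - E_2 = 153.064125 eV

λ = hc/E = 1239.84 eV·nm / 153.064125 eV
λ = 8.1001 nm

This is the ε-line of the Balmer series in N⁶⁺.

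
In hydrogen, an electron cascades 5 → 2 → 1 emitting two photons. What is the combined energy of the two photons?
13.061 eV

The energy levels of hydrogen are E_n = -13.6057 / n² eV.

First transition (5 → 2):
ΔE₁ = |E_2 - E_5|
ΔE₁ = |-3.401425000 - (-0.544228000)| = 2.857197 eV

Second transition (2 → 1):
ΔE₂ = |E_1 - E_2|
ΔE₂ = |-13.605700000 - (-3.401425000)| = 10.204275 eV

Total energy released:
E_total = ΔE₁ + ΔE₂ = 2.857197 + 10.204275 = 13.061 eV

Note: This equals the direct transition 5 → 1: 13.061 eV ✓
Energy is conserved regardless of the path taken.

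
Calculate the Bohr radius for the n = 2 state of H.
0.2117 nm (or 2.1167 Å)

The Bohr radius formula is:
r_n = n² a₀ / Z

where a₀ = 0.0529177 nm is the Bohr radius.

For H (Z = 1) at n = 2:
r_2 = 2² × 0.0529177 nm / 1
r_2 = 4 × 0.0529177 nm / 1
r_2 = 0.21167 nm / 1
r_2 = 0.2117 nm

The electron orbits at approximately 0.2117 nm from the nucleus.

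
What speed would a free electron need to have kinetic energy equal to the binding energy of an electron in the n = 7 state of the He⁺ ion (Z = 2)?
6.2506e+05 m/s (or 0.208496% of c)

The binding energy at n = 7 for He⁺ is:
E_7 = -13.6057 × 2²/7² = -1.11066939 eV
|E_7| = 1.11066939 eV

Convert to Joules:
KE = 1.11066939 eV × (1.602177 × 10⁻¹⁹ J/eV) = 1.779489e-19 J

Using KE = ½mv²:
v = √(2·KE/m_e)
v = √(2 × 1.779489e-19 J / 9.10938 × 10⁻³¹ kg)
v = 6.2506e+05 m/s

This is approximately 0.208496% the speed of light.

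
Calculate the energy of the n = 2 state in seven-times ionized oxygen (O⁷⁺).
-217.69120 eV

For hydrogen-like ions, the energy levels scale with Z²:
E_n = -13.6057 Z² / n² eV

For O⁷⁺ (Z = 8) at n = 2:
E_2 = -13.6057 × 8² / 2²
E_2 = -13.6057 × 64 / 4
E_2 = -870.7648 / 4
E_2 = -217.69120 eV

The energy is 64 times more negative than hydrogen at the same n due to the stronger nuclear charge.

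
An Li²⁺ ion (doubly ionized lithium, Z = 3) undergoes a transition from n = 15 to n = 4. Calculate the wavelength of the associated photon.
174.404810 nm

First, find the transition energy using E_n = -13.6057 Z² / n² eV:
E_15 = -13.6057 × 3² / 15² = -0.5442280000 eV
E_4 = -13.6057 × 3² / 4² = -7.6532062500 eV

Photon energy: |ΔE| = |E_4 - E_15| = 7.1089782500 eV

Convert to wavelength using E = hc/λ with hc = 1239.84 eV·nm:
λ = hc/E = 1239.84 eV·nm / 7.1089782500 eV
λ = 174.404810 nm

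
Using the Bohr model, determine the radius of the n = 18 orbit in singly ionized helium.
8.5727 nm (or 85.7267 Å)

The Bohr radius formula is:
r_n = n² a₀ / Z

where a₀ = 0.0529177 nm is the Bohr radius.

For He⁺ (Z = 2) at n = 18:
r_18 = 18² × 0.0529177 nm / 2
r_18 = 324 × 0.0529177 nm / 2
r_18 = 17.14533 nm / 2
r_18 = 8.5727 nm

The electron orbits at approximately 8.5727 nm from the nucleus.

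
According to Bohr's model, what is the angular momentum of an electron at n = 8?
8.44e-34 J·s (or 8ℏ)

In the Bohr model, angular momentum is quantized:
L = nℏ

where ℏ = h/(2π) = 1.0546e-34 J·s

For n = 8:
L = 8 × 1.0546e-34 J·s
L = 8.44e-34 J·s

This can also be written as L = 8ℏ.
The angular momentum is an integer multiple of the reduced Planck constant.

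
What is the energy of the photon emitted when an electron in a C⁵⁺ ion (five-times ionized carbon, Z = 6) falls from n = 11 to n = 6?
9.558 eV

The energy levels are E_n = -13.6057 Z² eV / n².

Energy at n = 11: E_11 = -13.6057 × 6² / 11² = -4.047977 eV
Energy at n = 6: E_6 = -13.6057 × 6² / 6² = -13.605700 eV

For emission (electron falling to lower state), the photon energy is:
E_photon = E_11 - E_6 = |-4.047977 - (-13.605700)|
E_photon = 9.558 eV

This energy is carried away by the emitted photon.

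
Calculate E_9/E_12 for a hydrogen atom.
1.778

Using E_n = -13.6057 Z² / n² eV with Z = 1:

E_9 = -13.6057 / 9² = -13.6057 / 81 = -0.167971605 eV
E_12 = -13.6057 / 12² = -13.6057 / 144 = -0.094484028 eV

The ratio is:
E_9/E_12 = (-0.167971605) / (-0.094484028)
E_9/E_12 = (-13.6057/81) / (-13.6057/144)
E_9/E_12 = 144/81
E_9/E_12 = 1.778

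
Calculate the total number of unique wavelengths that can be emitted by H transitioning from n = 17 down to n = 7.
55

The electron can occupy levels n = 7, 8, ..., 17 during de-excitation — that is m = 17 - 7 + 1 = 11 distinct levels.

The number of distinct spectral lines equals the number of ways to choose 2 of these m levels (each pair gives one possible emission transition):

Number of lines = m(m-1)/2 = 11×10/2 = 55

These correspond to all possible transitions between the 11 levels:
17 → 16, 17 → 15, 17 → 14, 17 → 13, 17 → 12, 17 → 11, 17 → 10, 17 → 9...

Each transition produces a photon with a unique energy (and thus wavelength). This count does not depend on Z.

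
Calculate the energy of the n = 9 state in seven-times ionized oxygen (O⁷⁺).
-10.750 eV

For hydrogen-like ions, the energy levels scale with Z²:
E_n = -13.6057 Z² / n² eV

For O⁷⁺ (Z = 8) at n = 9:
E_9 = -13.6057 × 8² / 9²
E_9 = -13.6057 × 64 / 81
E_9 = -870.7648 / 81
E_9 = -10.750 eV

The energy is 64 times more negative than hydrogen at the same n due to the stronger nuclear charge.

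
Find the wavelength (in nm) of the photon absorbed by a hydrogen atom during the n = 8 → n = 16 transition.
7776.1291 nm

First, find the transition energy using E_n = -13.6057 / n² eV:
E_8 = -13.6057 / 8² = -0.2125890625 eV
E_16 = -13.6057 / 16² = -0.0531472656 eV

Photon energy: |ΔE| = |E_16 - E_8| = 0.1594417969 eV

Convert to wavelength using E = hc/λ with hc = 1239.84 eV·nm:
λ = hc/E = 1239.84 eV·nm / 0.1594417969 eV
λ = 7776.1291 nm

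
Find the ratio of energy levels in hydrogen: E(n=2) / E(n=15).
56.250

Using E_n = -13.6057 Z² / n² eV with Z = 1:

E_2 = -13.6057 / 2² = -13.6057 / 4 = -3.401425000 eV
E_15 = -13.6057 / 15² = -13.6057 / 225 = -0.060469778 eV

The ratio is:
E_2/E_15 = (-3.401425000) / (-0.060469778)
E_2/E_15 = (-13.6057/4) / (-13.6057/225)
E_2/E_15 = 225/4
E_2/E_15 = 56.250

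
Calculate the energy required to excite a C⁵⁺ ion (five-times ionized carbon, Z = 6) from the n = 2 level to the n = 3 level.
68.029 eV

The energy levels of a hydrogen-like atom are E_n = -13.6057 Z² eV / n².

Energy at n = 2: E_2 = -13.6057 × 6² / 2² = -122.451300 eV
Energy at n = 3: E_3 = -13.6057 × 6² / 3² = -54.422800 eV

The excitation energy is the difference:
ΔE = E_3 - E_2
ΔE = -54.422800 - (-122.451300)
ΔE = 68.029 eV

Since this is positive, energy must be absorbed (photon absorption).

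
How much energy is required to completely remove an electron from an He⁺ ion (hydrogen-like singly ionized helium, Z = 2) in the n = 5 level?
2.177 eV

The ionization energy is the energy needed to remove the electron completely (n → ∞).

For a hydrogen-like ion with Z = 2, E_n = -13.6057 Z² / n² eV.

At n = 5: E_5 = -13.6057 × 2² / 5² = -2.176912 eV
At n = ∞: E_∞ = 0 eV

Ionization energy = E_∞ - E_5 = 0 - (-2.176912) = 2.176912 eV
Ionization energy ≈ 2.177 eV

This is also called the binding energy of the electron in state n = 5.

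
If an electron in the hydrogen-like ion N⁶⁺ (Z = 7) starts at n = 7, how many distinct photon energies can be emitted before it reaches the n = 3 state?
10

The electron can occupy levels n = 3, 4, ..., 7 during de-excitation — that is m = 7 - 3 + 1 = 5 distinct levels.

The number of distinct spectral lines equals the number of ways to choose 2 of these m levels (each pair gives one possible emission transition):

Number of lines = m(m-1)/2 = 5×4/2 = 10

These correspond to all possible transitions between the 5 levels:
7 → 6, 7 → 5, 7 → 4, 7 → 3, 6 → 5, 6 → 4, 6 → 3, 5 → 4...

Each transition produces a photon with a unique energy (and thus wavelength). This count does not depend on Z.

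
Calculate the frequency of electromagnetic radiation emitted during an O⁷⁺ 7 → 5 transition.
4.13e+15 Hz

First, find the transition energy:
E_7 = -13.6057 × 8² / 7² = -17.770710 eV
E_5 = -13.6057 × 8² / 5² = -34.830592 eV
|ΔE| = |E_5 - E_7| = 17.059882 eV

Convert to Joules: E = 17.059882 eV × (1.602177 × 10⁻¹⁹ J/eV) = 2.7333e-18 J

Using E = hf:
f = E/h = 2.7333e-18 J / (6.62607 × 10⁻³⁴ J·s)
f = 4.13e+15 Hz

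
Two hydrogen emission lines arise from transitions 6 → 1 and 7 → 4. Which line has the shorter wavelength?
6 → 1

Calculate the energy for each transition:

Transition 6 → 1:
ΔE₁ = |E_1 - E_6| = |-13.6057/1² - (-13.6057/6²)|
ΔE₁ = |-13.605700000000 - (-0.377936111111)| = 13.227763889 eV

Transition 7 → 4:
ΔE₂ = |E_4 - E_7| = |-13.6057/4² - (-13.6057/7²)|
ΔE₂ = |-0.850356250000 - (-0.277667346939)| = 0.572688903 eV

Since 13.227763889 eV > 0.572688903 eV, the transition 6 → 1 emits the more energetic photon.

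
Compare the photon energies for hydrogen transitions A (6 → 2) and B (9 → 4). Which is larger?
6 → 2

Calculate the energy for each transition:

Transition 6 → 2:
ΔE₁ = |E_2 - E_6| = |-13.6057/2² - (-13.6057/6²)|
ΔE₁ = |-3.401425000 - (-0.377936111)| = 3.023489 eV

Transition 9 → 4:
ΔE₂ = |E_4 - E_9| = |-13.6057/4² - (-13.6057/9²)|
ΔE₂ = |-0.850356250 - (-0.167971605)| = 0.682385 eV

Since 3.023489 eV > 0.682385 eV, the transition 6 → 2 emits the more energetic photon.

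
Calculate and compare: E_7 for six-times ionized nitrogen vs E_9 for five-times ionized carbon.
N⁶⁺ at n = 7 (E = -13.6057 eV)

Using E_n = -13.6057 Z² / n² eV:

N⁶⁺ (Z = 7) at n = 7:
E = -13.6057 × 7² / 7² = -13.6057 × 49 / 49 = -13.6057000 eV

C⁵⁺ (Z = 6) at n = 9:
E = -13.6057 × 6² / 9² = -13.6057 × 36 / 81 = -6.0469778 eV

Since -13.6057000 eV < -6.0469778 eV,
N⁶⁺ at n = 7 is more tightly bound (requires more energy to ionize).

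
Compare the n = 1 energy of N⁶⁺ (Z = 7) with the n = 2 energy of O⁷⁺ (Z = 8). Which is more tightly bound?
N⁶⁺ at n = 1 (E = -666.68 eV)

Using E_n = -13.6057 Z² / n² eV:

N⁶⁺ (Z = 7) at n = 1:
E = -13.6057 × 7² / 1² = -13.6057 × 49 / 1 = -666.67930 eV

O⁷⁺ (Z = 8) at n = 2:
E = -13.6057 × 8² / 2² = -13.6057 × 64 / 4 = -217.69120 eV

Since -666.67930 eV < -217.69120 eV,
N⁶⁺ at n = 1 is more tightly bound (requires more energy to ionize).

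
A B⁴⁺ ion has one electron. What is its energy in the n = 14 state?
-1.74 eV

For hydrogen-like ions, the energy levels scale with Z²:
E_n = -13.6057 Z² / n² eV

For B⁴⁺ (Z = 5) at n = 14:
E_14 = -13.6057 × 5² / 14²
E_14 = -13.6057 × 25 / 196
E_14 = -340.1425 / 196
E_14 = -1.74 eV

The energy is 25 times more negative than hydrogen at the same n due to the stronger nuclear charge.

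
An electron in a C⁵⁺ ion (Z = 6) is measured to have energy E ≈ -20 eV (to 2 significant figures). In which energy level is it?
n = 5

The exact energy levels follow E_n = -13.6057 Z² / n² eV with Z = 6.

The measured value (-20 eV) is reported to only 2 significant figures, so we must test candidate n values and see which one matches to that precision.

Candidate energies:
  n = 3:  E = -13.6057 × 6² / 3² = -54.42280 eV
  n = 4:  E = -13.6057 × 6² / 4² = -30.61283 eV
  n = 5:  E = -13.6057 × 6² / 5² = -19.59221 eV  ← matches
  n = 6:  E = -13.6057 × 6² / 6² = -13.60570 eV
  n = 7:  E = -13.6057 × 6² / 7² = -9.99602 eV

Checking against the measurement of -20 eV (2 sig figs), only n = 5 agrees:
E_5 = -19.59221 eV, which rounds to -20 eV ✓

Therefore n = 5.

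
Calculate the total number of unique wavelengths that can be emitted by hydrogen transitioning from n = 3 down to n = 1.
3

The electron can occupy levels n = 1, 2, ..., 3 during de-excitation — that is m = 3 - 1 + 1 = 3 distinct levels.

The number of distinct spectral lines equals the number of ways to choose 2 of these m levels (each pair gives one possible emission transition):

Number of lines = m(m-1)/2 = 3×2/2 = 3

These correspond to all possible transitions between the 3 levels:
3 → 2, 3 → 1, 2 → 1

Each transition produces a photon with a unique energy (and thus wavelength). This count does not depend on Z.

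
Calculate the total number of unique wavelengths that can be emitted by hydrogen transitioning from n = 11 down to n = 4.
28

The electron can occupy levels n = 4, 5, ..., 11 during de-excitation — that is m = 11 - 4 + 1 = 8 distinct levels.

The number of distinct spectral lines equals the number of ways to choose 2 of these m levels (each pair gives one possible emission transition):

Number of lines = m(m-1)/2 = 8×7/2 = 28

These correspond to all possible transitions between the 8 levels:
11 → 10, 11 → 9, 11 → 8, 11 → 7, 11 → 6, 11 → 5, 11 → 4, 10 → 9...

Each transition produces a photon with a unique energy (and thus wavelength). This count does not depend on Z.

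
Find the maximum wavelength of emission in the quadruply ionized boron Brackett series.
162.00269 nm

The longest wavelength corresponds to the smallest energy transition in the series.
The Brackett series has all transitions ending at n_f = 4.

For B⁴⁺ (Z = 5), the first line (α-line) is the jump from n = 5 to n = 4:
E_5 = -13.6057 × 5² / 5² = -13.605700000 eV
E_4 = -13.6057 × 5² / 4² = -21.258906250 eV
ΔE = E_5 - E_4 = 7.653206250 eV

λ = hc/E = 1239.84 eV·nm / 7.653206250 eV
λ = 162.00269 nm

This is the α-line of the Brackett series in B⁴⁺.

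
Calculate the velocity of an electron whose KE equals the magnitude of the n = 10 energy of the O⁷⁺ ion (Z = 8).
1.75e+06 m/s (or 0.584% of c)

The binding energy at n = 10 for O⁷⁺ is:
E_10 = -13.6057 × 8²/10² = -8.70765 eV
|E_10| = 8.70765 eV

Convert to Joules:
KE = 8.70765 eV × (1.602177 × 10⁻¹⁹ J/eV) = 1.3951e-18 J

Using KE = ½mv²:
v = √(2·KE/m_e)
v = √(2 × 1.3951e-18 J / 9.10938 × 10⁻³¹ kg)
v = 1.75e+06 m/s

This is approximately 0.584% the speed of light.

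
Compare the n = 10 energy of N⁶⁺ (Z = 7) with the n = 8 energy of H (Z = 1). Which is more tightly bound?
N⁶⁺ at n = 10 (E = -6.667 eV)

Using E_n = -13.6057 Z² / n² eV:

N⁶⁺ (Z = 7) at n = 10:
E = -13.6057 × 7² / 10² = -13.6057 × 49 / 100 = -6.666793 eV

H (Z = 1) at n = 8:
E = -13.6057 × 1² / 8² = -13.6057 × 1 / 64 = -0.212589 eV

Since -6.666793 eV < -0.212589 eV,
N⁶⁺ at n = 10 is more tightly bound (requires more energy to ionize).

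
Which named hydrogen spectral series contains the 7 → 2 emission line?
Balmer series

The spectral series in hydrogen are named based on the final (lower) energy level:
- Lyman series: n_final = 1 (ultraviolet)
- Balmer series: n_final = 2 (visible/near-UV)
- Paschen series: n_final = 3 (infrared)
- Brackett series: n_final = 4 (infrared)
- Pfund series: n_final = 5 (far infrared)

Since this transition ends at n = 2, it belongs to the Balmer series.

For reference, this 7 → 2 line has photon energy
ΔE = 13.6057 eV × (1/2² - 1/7²) = 3.123758 eV,
corresponding to wavelength λ = hc/ΔE = 1239.84 eV·nm / 3.123758 eV = 396.91 nm in the visible/near-UV region.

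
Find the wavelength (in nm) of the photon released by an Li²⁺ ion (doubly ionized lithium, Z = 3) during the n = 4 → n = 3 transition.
208.289173 nm

First, find the transition energy using E_n = -13.6057 Z² / n² eV:
E_4 = -13.6057 × 3² / 4² = -7.6532062500 eV
E_3 = -13.6057 × 3² / 3² = -13.6057000000 eV

Photon energy: |ΔE| = |E_3 - E_4| = 5.9524937500 eV

Convert to wavelength using E = hc/λ with hc = 1239.84 eV·nm:
λ = hc/E = 1239.84 eV·nm / 5.9524937500 eV
λ = 208.289173 nm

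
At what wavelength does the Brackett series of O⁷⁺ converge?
22.78 nm

The series limit corresponds to the transition from n = ∞ to n = 4.
This is the highest energy (shortest wavelength) transition in the Brackett series.

E_∞ = 0 eV
E_4 = -13.6057 × 8² / 4² = -54.4228 eV

Energy at series limit:
ΔE = E_∞ - E_4 = 0 - (-54.4228) = 54.4228 eV
λ = hc/E = 1239.84 eV·nm / 54.4228 eV = 22.78 nm

This energy equals the ionization energy from the n = 4 state of O⁷⁺.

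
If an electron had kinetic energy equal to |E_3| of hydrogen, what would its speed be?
7.29231e+05 m/s (or 0.2432% of c)

The binding energy at n = 3 for hydrogen is:
E_3 = -13.6057/3² = -1.51174444 eV
|E_3| = 1.51174444 eV

Convert to Joules:
KE = 1.51174444 eV × (1.602177 × 10⁻¹⁹ J/eV) = 2.4220822e-19 J

Using KE = ½mv²:
v = √(2·KE/m_e)
v = √(2 × 2.4220822e-19 J / 9.10938 × 10⁻³¹ kg)
v = 7.29231e+05 m/s

This is approximately 0.2432% the speed of light.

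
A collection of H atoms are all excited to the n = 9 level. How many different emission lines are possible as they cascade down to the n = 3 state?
21

The electron can occupy levels n = 3, 4, ..., 9 during de-excitation — that is m = 9 - 3 + 1 = 7 distinct levels.

The number of distinct spectral lines equals the number of ways to choose 2 of these m levels (each pair gives one possible emission transition):

Number of lines = m(m-1)/2 = 7×6/2 = 21

These correspond to all possible transitions between the 7 levels:
9 → 8, 9 → 7, 9 → 6, 9 → 5, 9 → 4, 9 → 3, 8 → 7, 8 → 6...

Each transition produces a photon with a unique energy (and thus wavelength). This count does not depend on Z.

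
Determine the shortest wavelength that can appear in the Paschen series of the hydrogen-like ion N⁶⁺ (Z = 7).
16.738 nm

The series limit corresponds to the transition from n = ∞ to n = 3.
This is the highest energy (shortest wavelength) transition in the Paschen series.

E_∞ = 0 eV
E_3 = -13.6057 × 7² / 3² = -74.07548 eV

Energy at series limit:
ΔE = E_∞ - E_3 = 0 - (-74.07548) = 74.07548 eV
λ = hc/E = 1239.84 eV·nm / 74.07548 eV = 16.738 nm

This energy equals the ionization energy from the n = 3 state of N⁶⁺.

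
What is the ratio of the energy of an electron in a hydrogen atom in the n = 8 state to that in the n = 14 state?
3.0625

Using E_n = -13.6057 Z² / n² eV with Z = 1:

E_8 = -13.6057 / 8² = -13.6057 / 64 = -0.2125890625 eV
E_14 = -13.6057 / 14² = -13.6057 / 196 = -0.0694168367 eV

The ratio is:
E_8/E_14 = (-0.2125890625) / (-0.0694168367)
E_8/E_14 = (-13.6057/64) / (-13.6057/196)
E_8/E_14 = 196/64
E_8/E_14 = 3.0625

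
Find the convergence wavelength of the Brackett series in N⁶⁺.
29.755596 nm

The series limit corresponds to the transition from n = ∞ to n = 4.
This is the highest energy (shortest wavelength) transition in the Brackett series.

E_∞ = 0 eV
E_4 = -13.6057 × 7² / 4² = -41.66745625 eV

Energy at series limit:
ΔE = E_∞ - E_4 = 0 - (-41.66745625) = 41.66745625 eV
λ = hc/E = 1239.84 eV·nm / 41.66745625 eV = 29.755596 nm

This energy equals the ionization energy from the n = 4 state of N⁶⁺.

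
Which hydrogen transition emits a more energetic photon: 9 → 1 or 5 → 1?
9 → 1

Calculate the energy for each transition:

Transition 9 → 1:
ΔE₁ = |E_1 - E_9| = |-13.6057/1² - (-13.6057/9²)|
ΔE₁ = |-13.605700000000 - (-0.167971604938)| = 13.437728395 eV

Transition 5 → 1:
ΔE₂ = |E_1 - E_5| = |-13.6057/1² - (-13.6057/5²)|
ΔE₂ = |-13.605700000000 - (-0.544228000000)| = 13.061472000 eV

Since 13.437728395 eV > 13.061472000 eV, the transition 9 → 1 emits the more energetic photon.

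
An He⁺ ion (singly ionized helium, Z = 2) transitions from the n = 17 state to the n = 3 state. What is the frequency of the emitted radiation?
1.417e+15 Hz

First, find the transition energy:
E_17 = -13.6057 × 2² / 17² = -0.188314 eV
E_3 = -13.6057 × 2² / 3² = -6.046978 eV
|ΔE| = |E_3 - E_17| = 5.858664 eV

Convert to Joules: E = 5.858664 eV × (1.602177 × 10⁻¹⁹ J/eV) = 9.38662e-19 J

Using E = hf:
f = E/h = 9.38662e-19 J / (6.62607 × 10⁻³⁴ J·s)
f = 1.417e+15 Hz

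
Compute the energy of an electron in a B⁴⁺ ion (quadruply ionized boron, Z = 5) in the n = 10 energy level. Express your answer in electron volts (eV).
-3.401 eV

The energy levels of a hydrogen-like atom are given by:
E_n = -13.6057 Z² / n² eV  (with Z = 5 for B⁴⁺)

For n = 10:
E_10 = -13.6057 × 5² / 10²
E_10 = -13.6057 × 25 / 100
E_10 = -3.401 eV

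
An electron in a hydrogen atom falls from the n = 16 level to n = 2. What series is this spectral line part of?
Balmer series

The spectral series in hydrogen are named based on the final (lower) energy level:
- Lyman series: n_final = 1 (ultraviolet)
- Balmer series: n_final = 2 (visible/near-UV)
- Paschen series: n_final = 3 (infrared)
- Brackett series: n_final = 4 (infrared)
- Pfund series: n_final = 5 (far infrared)

Since this transition ends at n = 2, it belongs to the Balmer series.

For reference, this 16 → 2 line has photon energy
ΔE = 13.6057 eV × (1/2² - 1/16²) = 3.3482777 eV,
corresponding to wavelength λ = hc/ΔE = 1239.84 eV·nm / 3.3482777 eV = 370.292 nm in the visible/near-UV region.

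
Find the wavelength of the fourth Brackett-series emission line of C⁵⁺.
54.000897 nm

The lines of a series are numbered from the longest wavelength (smallest ΔE) outward; the fourth line is the transition from n = n_f + 4 to n_f.
The Brackett series has all transitions ending at n_f = 4.

For C⁵⁺ (Z = 6), the fourth line (δ-line) is the jump from n = 8 to n = 4:
E_8 = -13.6057 × 6² / 8² = -7.65320625 eV
E_4 = -13.6057 × 6² / 4² = -30.61282500 eV
ΔE = E_8 - E_4 = 22.95961875 eV

λ = hc/E = 1239.84 eV·nm / 22.95961875 eV
λ = 54.000897 nm

This is the δ-line of the Brackett series in C⁵⁺.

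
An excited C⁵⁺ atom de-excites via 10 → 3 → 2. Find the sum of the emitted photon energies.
117.55 eV

The energy levels of C⁵⁺ are E_n = -13.6057 × 6² / n² eV.

First transition (10 → 3):
ΔE₁ = |E_3 - E_10|
ΔE₁ = |-54.42280000 - (-4.89805200)| = 49.52475 eV

Second transition (3 → 2):
ΔE₂ = |E_2 - E_3|
ΔE₂ = |-122.45130000 - (-54.42280000)| = 68.02850 eV

Total energy released:
E_total = ΔE₁ + ΔE₂ = 49.52475 + 68.02850 = 117.55 eV

Note: This equals the direct transition 10 → 2: 117.55 eV ✓
Energy is conserved regardless of the path taken.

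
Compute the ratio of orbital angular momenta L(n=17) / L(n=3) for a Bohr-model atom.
5.666667

In the Bohr model, L_n = nℏ, so the ratio is purely the ratio of quantum numbers:

L_17/L_3 = 17ℏ / 3ℏ = 17/3 = 5.666667

The angular momentum scales linearly with n.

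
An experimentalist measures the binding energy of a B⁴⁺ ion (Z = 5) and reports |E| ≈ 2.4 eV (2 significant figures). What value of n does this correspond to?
n = 12

The exact energy levels follow E_n = -13.6057 Z² / n² eV with Z = 5.

The measured value (-2.4 eV) is reported to only 2 significant figures, so we must test candidate n values and see which one matches to that precision.

Candidate energies:
  n = 10:  E = -13.6057 × 5² / 10² = -3.40143 eV
  n = 11:  E = -13.6057 × 5² / 11² = -2.81110 eV
  n = 12:  E = -13.6057 × 5² / 12² = -2.36210 eV  ← matches
  n = 13:  E = -13.6057 × 5² / 13² = -2.01268 eV
  n = 14:  E = -13.6057 × 5² / 14² = -1.73542 eV

Checking against the measurement of -2.4 eV (2 sig figs), only n = 12 agrees:
E_12 = -2.36210 eV, which rounds to -2.4 eV ✓

Therefore n = 12.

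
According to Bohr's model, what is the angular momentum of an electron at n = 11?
1.16e-33 J·s (or 11ℏ)

In the Bohr model, angular momentum is quantized:
L = nℏ

where ℏ = h/(2π) = 1.0546e-34 J·s

For n = 11:
L = 11 × 1.0546e-34 J·s
L = 1.16e-33 J·s

This can also be written as L = 11ℏ.
The angular momentum is an integer multiple of the reduced Planck constant.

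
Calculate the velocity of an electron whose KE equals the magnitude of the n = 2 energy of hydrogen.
1.09e+06 m/s (or 0.3649% of c)

The binding energy at n = 2 for hydrogen is:
E_2 = -13.6057/2² = -3.401425 eV
|E_2| = 3.401425 eV

Convert to Joules:
KE = 3.401425 eV × (1.602177 × 10⁻¹⁹ J/eV) = 5.4497e-19 J

Using KE = ½mv²:
v = √(2·KE/m_e)
v = √(2 × 5.4497e-19 J / 9.10938 × 10⁻³¹ kg)
v = 1.09e+06 m/s

This is approximately 0.3649% the speed of light.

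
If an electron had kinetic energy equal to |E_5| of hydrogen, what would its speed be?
4.3754e+05 m/s (or 0.1459% of c)

The binding energy at n = 5 for hydrogen is:
E_5 = -13.6057/5² = -0.54422800 eV
|E_5| = 0.54422800 eV

Convert to Joules:
KE = 0.54422800 eV × (1.602177 × 10⁻¹⁹ J/eV) = 8.719496e-20 J

Using KE = ½mv²:
v = √(2·KE/m_e)
v = √(2 × 8.719496e-20 J / 9.10938 × 10⁻³¹ kg)
v = 4.3754e+05 m/s

This is approximately 0.1459% the speed of light.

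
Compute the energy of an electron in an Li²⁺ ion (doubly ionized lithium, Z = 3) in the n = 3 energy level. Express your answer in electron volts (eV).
-13.606 eV

The energy levels of a hydrogen-like atom are given by:
E_n = -13.6057 Z² / n² eV  (with Z = 3 for Li²⁺)

For n = 3:
E_3 = -13.6057 × 3² / 3²
E_3 = -13.6057 × 9 / 9
E_3 = -13.606 eV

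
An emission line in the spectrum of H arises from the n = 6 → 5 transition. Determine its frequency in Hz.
4.021e+13 Hz

First, find the transition energy:
E_6 = -13.6057 / 6² = -0.3779361 eV
E_5 = -13.6057 / 5² = -0.5442280 eV
|ΔE| = |E_5 - E_6| = 0.1662919 eV

Convert to Joules: E = 0.1662919 eV × (1.602177 × 10⁻¹⁹ J/eV) = 2.66429e-20 J

Using E = hf:
f = E/h = 2.66429e-20 J / (6.62607 × 10⁻³⁴ J·s)
f = 4.021e+13 Hz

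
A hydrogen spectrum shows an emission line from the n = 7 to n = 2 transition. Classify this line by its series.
Balmer series

The spectral series in hydrogen are named based on the final (lower) energy level:
- Lyman series: n_final = 1 (ultraviolet)
- Balmer series: n_final = 2 (visible/near-UV)
- Paschen series: n_final = 3 (infrared)
- Brackett series: n_final = 4 (infrared)
- Pfund series: n_final = 5 (far infrared)

Since this transition ends at n = 2, it belongs to the Balmer series.

For reference, this 7 → 2 line has photon energy
ΔE = 13.6057 eV × (1/2² - 1/7²) = 3.12375765 eV,
corresponding to wavelength λ = hc/ΔE = 1239.84 eV·nm / 3.12375765 eV = 396.9066 nm in the visible/near-UV region.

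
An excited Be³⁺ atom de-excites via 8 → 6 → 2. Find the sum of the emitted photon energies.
51.021 eV

The energy levels of Be³⁺ are E_n = -13.6057 × 4² / n² eV.

First transition (8 → 6):
ΔE₁ = |E_6 - E_8|
ΔE₁ = |-6.046977778 - (-3.401425000)| = 2.645553 eV

Second transition (6 → 2):
ΔE₂ = |E_2 - E_6|
ΔE₂ = |-54.422800000 - (-6.046977778)| = 48.375822 eV

Total energy released:
E_total = ΔE₁ + ΔE₂ = 2.645553 + 48.375822 = 51.021 eV

Note: This equals the direct transition 8 → 2: 51.021 eV ✓
Energy is conserved regardless of the path taken.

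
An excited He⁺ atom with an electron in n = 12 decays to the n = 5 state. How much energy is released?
1.7990 eV

The energy levels are E_n = -13.6057 Z² eV / n².

Energy at n = 12: E_12 = -13.6057 × 2² / 12² = -0.3779361 eV
Energy at n = 5: E_5 = -13.6057 × 2² / 5² = -2.1769120 eV

For emission (electron falling to lower state), the photon energy is:
E_photon = E_12 - E_5 = |-0.3779361 - (-2.1769120)|
E_photon = 1.7990 eV

This energy is carried away by the emitted photon.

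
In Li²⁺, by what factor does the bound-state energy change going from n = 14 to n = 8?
3.06250

Using E_n = -13.6057 Z² / n² eV with Z = 3:

E_8 = -13.6057 × 3² / 8² = -122.4513 / 64 = -1.91330156250 eV
E_14 = -13.6057 × 3² / 14² = -122.4513 / 196 = -0.62475153061 eV

The ratio is:
E_8/E_14 = (-1.91330156250) / (-0.62475153061)
E_8/E_14 = (-122.4513/64) / (-122.4513/196)
E_8/E_14 = 196/64
E_8/E_14 = 3.06250
(Note: the Z² factors cancel in the ratio.)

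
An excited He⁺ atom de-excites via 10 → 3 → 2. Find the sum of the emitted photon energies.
13.0615 eV

The energy levels of He⁺ are E_n = -13.6057 × 2² / n² eV.

First transition (10 → 3):
ΔE₁ = |E_3 - E_10|
ΔE₁ = |-6.0469777778 - (-0.5442280000)| = 5.5027498 eV

Second transition (3 → 2):
ΔE₂ = |E_2 - E_3|
ΔE₂ = |-13.6057000000 - (-6.0469777778)| = 7.5587222 eV

Total energy released:
E_total = ΔE₁ + ΔE₂ = 5.5027498 + 7.5587222 = 13.0615 eV

Note: This equals the direct transition 10 → 2: 13.0615 eV ✓
Energy is conserved regardless of the path taken.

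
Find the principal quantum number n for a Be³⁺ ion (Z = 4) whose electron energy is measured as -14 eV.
n = 4

The exact energy levels follow E_n = -13.6057 Z² / n² eV with Z = 4.

The measured value (-14 eV) is reported to only 2 significant figures, so we must test candidate n values and see which one matches to that precision.

Candidate energies:
  n = 2:  E = -13.6057 × 4² / 2² = -54.42280 eV
  n = 3:  E = -13.6057 × 4² / 3² = -24.18791 eV
  n = 4:  E = -13.6057 × 4² / 4² = -13.60570 eV  ← matches
  n = 5:  E = -13.6057 × 4² / 5² = -8.70765 eV
  n = 6:  E = -13.6057 × 4² / 6² = -6.04698 eV

Checking against the measurement of -14 eV (2 sig figs), only n = 4 agrees:
E_4 = -13.60570 eV, which rounds to -14 eV ✓

Therefore n = 4.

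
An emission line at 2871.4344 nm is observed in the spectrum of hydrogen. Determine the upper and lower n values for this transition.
n = 11 → n = 5

First, find the photon energy from the wavelength (hc = 1239.84 eV·nm):
E = hc/λ = 1239.84 eV·nm / 2871.4344 nm = 0.43178420 eV

The energy levels of hydrogen satisfy E_n = -13.6057 / n² eV, so an emission n_i → n_f releases
ΔE = 13.6057 × (1/n_f² − 1/n_i²) eV.

Setting ΔE equal to the photon energy:
1/n_f² − 1/n_i² = 0.43178420 / 13.6057 = 0.031735537

Since 1/n_i² must be positive, we need 1/n_f² > 0.031735537, i.e. n_f ≤ 5. For each allowed n_f, solve n_i = (1/n_f² − 0.031735537)^(−1/2) and check whether it is a whole number:
  n_f = 1: 1/n_i² = 1.000000000 − 0.031735537 = 0.968264463 → n_i = 1.016  (not an integer) ✗
  n_f = 2: 1/n_i² = 0.250000000 − 0.031735537 = 0.218264463 → n_i = 2.140  (not an integer) ✗
  n_f = 3: 1/n_i² = 0.111111111 − 0.031735537 = 0.079375574 → n_i = 3.549  (not an integer) ✗
  n_f = 4: 1/n_i² = 0.062500000 − 0.031735537 = 0.030764463 → n_i = 5.701  (not an integer) ✗
  n_f = 5: 1/n_i² = 0.040000000 − 0.031735537 = 0.008264463 → n_i = 11.000  → integer, n_i = 11 ✓

Only n_f = 5 gives an integer upper level, n_i = 11.

The transition is from n = 11 to n = 5 (emission).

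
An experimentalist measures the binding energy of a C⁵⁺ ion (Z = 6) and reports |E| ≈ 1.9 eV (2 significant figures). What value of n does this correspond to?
n = 16

The exact energy levels follow E_n = -13.6057 Z² / n² eV with Z = 6.

The measured value (-1.9 eV) is reported to only 2 significant figures, so we must test candidate n values and see which one matches to that precision.

Candidate energies:
  n = 14:  E = -13.6057 × 6² / 14² = -2.49901 eV
  n = 15:  E = -13.6057 × 6² / 15² = -2.17691 eV
  n = 16:  E = -13.6057 × 6² / 16² = -1.91330 eV  ← matches
  n = 17:  E = -13.6057 × 6² / 17² = -1.69483 eV
  n = 18:  E = -13.6057 × 6² / 18² = -1.51174 eV

Checking against the measurement of -1.9 eV (2 sig figs), only n = 16 agrees:
E_16 = -1.91330 eV, which rounds to -1.9 eV ✓

Therefore n = 16.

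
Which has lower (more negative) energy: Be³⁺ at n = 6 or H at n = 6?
Be³⁺ at n = 6 (E = -6.0470 eV)

Using E_n = -13.6057 Z² / n² eV:

Be³⁺ (Z = 4) at n = 6:
E = -13.6057 × 4² / 6² = -13.6057 × 16 / 36 = -6.0469778 eV

H (Z = 1) at n = 6:
E = -13.6057 × 1² / 6² = -13.6057 × 1 / 36 = -0.3779361 eV

Since -6.0469778 eV < -0.3779361 eV,
Be³⁺ at n = 6 is more tightly bound (requires more energy to ionize).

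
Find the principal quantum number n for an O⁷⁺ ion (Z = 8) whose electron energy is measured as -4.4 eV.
n = 14

The exact energy levels follow E_n = -13.6057 Z² / n² eV with Z = 8.

The measured value (-4.4 eV) is reported to only 2 significant figures, so we must test candidate n values and see which one matches to that precision.

Candidate energies:
  n = 12:  E = -13.6057 × 8² / 12² = -6.04698 eV
  n = 13:  E = -13.6057 × 8² / 13² = -5.15245 eV
  n = 14:  E = -13.6057 × 8² / 14² = -4.44268 eV  ← matches
  n = 15:  E = -13.6057 × 8² / 15² = -3.87007 eV
  n = 16:  E = -13.6057 × 8² / 16² = -3.40143 eV

Checking against the measurement of -4.4 eV (2 sig figs), only n = 14 agrees:
E_14 = -4.44268 eV, which rounds to -4.4 eV ✓

Therefore n = 14.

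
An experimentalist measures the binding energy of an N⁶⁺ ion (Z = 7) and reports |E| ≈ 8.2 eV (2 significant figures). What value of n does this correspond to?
n = 9

The exact energy levels follow E_n = -13.6057 Z² / n² eV with Z = 7.

The measured value (-8.2 eV) is reported to only 2 significant figures, so we must test candidate n values and see which one matches to that precision.

Candidate energies:
  n = 7:  E = -13.6057 × 7² / 7² = -13.60570 eV
  n = 8:  E = -13.6057 × 7² / 8² = -10.41686 eV
  n = 9:  E = -13.6057 × 7² / 9² = -8.23061 eV  ← matches
  n = 10:  E = -13.6057 × 7² / 10² = -6.66679 eV
  n = 11:  E = -13.6057 × 7² / 11² = -5.50975 eV

Checking against the measurement of -8.2 eV (2 sig figs), only n = 9 agrees:
E_9 = -8.23061 eV, which rounds to -8.2 eV ✓

Therefore n = 9.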